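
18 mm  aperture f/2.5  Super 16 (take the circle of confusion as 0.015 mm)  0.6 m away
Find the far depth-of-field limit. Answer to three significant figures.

0.643 m

Hyperfocal distance H = f²/(N·c) + f = 18²/(2.5 × 0.015) + 18 = 324/0.0375 + 18 ≈ 8658.0 mm ≈ 8.658 m.
Far limit Df = s·(H − f)/(H − s) = 600 × (8658.0 − 18) / (8658.0 − 600) = 600 × 8640.0 / 8058.0 ≈ 643.34 mm ≈ 0.643 m.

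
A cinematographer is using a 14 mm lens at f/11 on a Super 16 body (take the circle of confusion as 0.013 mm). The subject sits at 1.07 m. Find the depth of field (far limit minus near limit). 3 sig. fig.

Hyperfocal distance H = f²/(N·c) + f = 14²/(11 × 0.013) + 14 = 196/0.143 + 14 ≈ 1384.6 mm ≈ 1.385 m.
Near limit Dn = s·(H − f)/(H + s − 2f) = 1070 × (1384.6 − 14) / (1384.6 + 1070 − 2 × 14) = 1070 × 1370.6 / 2426.6 ≈ 604.4 mm.
Far limit Df = s·(H − f)/(H − s) = 1070 × (1384.6 − 14) / (1384.6 − 1070) = 1070 × 1370.6 / 314.6 ≈ 4661.3 mm.
Depth of field = Df − Dn = 4661.3 − 604.4 ≈ 4056.9 mm ≈ 4.06 m.

4.06 m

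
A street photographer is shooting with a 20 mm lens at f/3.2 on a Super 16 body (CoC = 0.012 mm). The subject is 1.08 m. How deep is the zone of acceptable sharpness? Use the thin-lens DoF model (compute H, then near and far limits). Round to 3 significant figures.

Hyperfocal distance H = f²/(N·c) + f = 20²/(3.2 × 0.012) + 20 = 400/0.0384 + 20 ≈ 10436.7 mm ≈ 10.44 m.
Near limit Dn = s·(H − f)/(H + s − 2f) = 1080 × (10436.7 − 20) / (10436.7 + 1080 − 2 × 20) = 1080 × 10416.7 / 11476.7 ≈ 980.25 mm.
Far limit Df = s·(H − f)/(H − s) = 1080 × (10436.7 − 20) / (10436.7 − 1080) = 1080 × 10416.7 / 9356.7 ≈ 1202.35 mm.
Depth of field = Df − Dn = 1202.35 − 980.25 ≈ 222.10 mm.

222 mm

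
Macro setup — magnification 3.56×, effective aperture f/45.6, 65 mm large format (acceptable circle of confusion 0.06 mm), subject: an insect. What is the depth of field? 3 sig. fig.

0.432 mm

At magnification m, DoF ≈ 2·N_eff·c/m² = 2 × 45.6 × 0.06 / 3.56² = 5.472 / 12.67 ≈ 0.432 mm.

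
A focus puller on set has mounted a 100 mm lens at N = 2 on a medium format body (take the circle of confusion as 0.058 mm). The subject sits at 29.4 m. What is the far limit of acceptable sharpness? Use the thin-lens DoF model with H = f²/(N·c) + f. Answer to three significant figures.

Hyperfocal distance H = f²/(N·c) + f = 100²/(2 × 0.058) + 100 = 10000/0.116 + 100 ≈ 86306.9 mm ≈ 86.31 m.
Far limit Df = s·(H − f)/(H − s) = 29400 × (86306.9 − 100) / (86306.9 − 29400) = 29400 × 86206.9 / 56906.9 ≈ 44537 mm ≈ 44.5 m.

44.5 m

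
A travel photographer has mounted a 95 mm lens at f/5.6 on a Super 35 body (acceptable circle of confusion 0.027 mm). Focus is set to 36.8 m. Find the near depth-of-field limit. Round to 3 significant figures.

22.8 m

Hyperfocal distance H = f²/(N·c) + f = 95²/(5.6 × 0.027) + 95 = 9025/0.1512 + 95 ≈ 59784.2 mm ≈ 59.78 m.
Near limit Dn = s·(H − f)/(H + s − 2f) = 36800 × (59784.2 − 95) / (59784.2 + 36800 − 2 × 95) = 36800 × 59689.2 / 96394.2 ≈ 22787 mm ≈ 22.8 m.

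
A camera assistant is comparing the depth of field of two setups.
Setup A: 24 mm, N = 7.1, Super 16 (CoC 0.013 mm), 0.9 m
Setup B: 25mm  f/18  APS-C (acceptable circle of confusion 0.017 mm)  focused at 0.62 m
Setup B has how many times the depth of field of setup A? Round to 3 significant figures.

1.53

Setup A: H = 24²/(7.1×0.013) + 24 ≈ 6264.5 mm; DoF = Df − Dn = 1046.97 − 789.22 ≈ 257.75 mm.
Setup B: H = 25²/(18×0.017) + 25 ≈ 2067.5 mm; DoF = Df − Dn = 874.86 − 480.13 ≈ 394.73 mm.
Ratio = 394.73 / 257.75 ≈ 1.53.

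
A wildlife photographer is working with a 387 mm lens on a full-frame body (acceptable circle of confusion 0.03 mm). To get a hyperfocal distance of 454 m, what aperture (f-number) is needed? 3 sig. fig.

Rearrange H = f²/(N·c) + f for N: N = f² / ((H − f)·c).
N = 387² / ((454000 − 387) × 0.03) = 149769 / 13608 ≈ 11.

f/11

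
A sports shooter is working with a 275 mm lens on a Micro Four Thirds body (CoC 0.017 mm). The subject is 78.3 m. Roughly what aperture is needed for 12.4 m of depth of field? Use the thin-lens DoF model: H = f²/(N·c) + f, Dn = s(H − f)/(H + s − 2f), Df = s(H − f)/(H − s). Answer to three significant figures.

Write h = H − f = f²/(N·c). The thin-lens limits are Dn = s·h/(h + (s−f)) and Df = s·h/(h − (s−f)), so DoF = Df − Dn = 2·s·(s−f)·h / (h² − (s−f)²).
That is a quadratic in h: DoF·h² − 2·s·(s−f)·h − DoF·(s−f)² = 0 ⇒ h = (s−f)·(s + √(s² + DoF²)) / DoF = 78025 × (78300 + √(78300² + 12400²)) / 12400 = 78025 × (78300 + 79275.8) / 12400 ≈ 991520 mm.
Then N = f²/(c·h) = 275² / (0.017 × 991520) = 75625 / 16856 ≈ 4.49.

f/4.49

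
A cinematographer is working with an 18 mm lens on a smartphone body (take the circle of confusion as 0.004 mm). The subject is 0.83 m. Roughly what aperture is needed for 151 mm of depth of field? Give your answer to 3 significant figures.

f/9

Write h = H − f = f²/(N·c). The thin-lens limits are Dn = s·h/(h + (s−f)) and Df = s·h/(h − (s−f)), so DoF = Df − Dn = 2·s·(s−f)·h / (h² − (s−f)²).
That is a quadratic in h: DoF·h² − 2·s·(s−f)·h − DoF·(s−f)² = 0 ⇒ h = (s−f)·(s + √(s² + DoF²)) / DoF = 812 × (830 + √(830² + 151²)) / 151 = 812 × (830 + 843.624) / 151 ≈ 8999.9 mm.
Then N = f²/(c·h) = 18² / (0.004 × 8999.9) = 324 / 36.000 ≈ 9.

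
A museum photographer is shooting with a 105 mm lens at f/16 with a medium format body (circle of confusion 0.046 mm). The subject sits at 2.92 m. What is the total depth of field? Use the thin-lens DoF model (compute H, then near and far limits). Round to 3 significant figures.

1.14 m

Hyperfocal distance H = f²/(N·c) + f = 105²/(16 × 0.046) + 105 = 11025/0.736 + 105 ≈ 15084.6 mm ≈ 15.08 m.
Near limit Dn = s·(H − f)/(H + s − 2f) = 2920 × (15084.6 − 105) / (15084.6 + 2920 − 2 × 105) = 2920 × 14979.6 / 17794.6 ≈ 2458.1 mm.
Far limit Df = s·(H − f)/(H − s) = 2920 × (15084.6 − 105) / (15084.6 − 2920) = 2920 × 14979.6 / 12164.6 ≈ 3595.7 mm.
Depth of field = Df − Dn = 3595.7 − 2458.1 ≈ 1137.6 mm ≈ 1.14 m.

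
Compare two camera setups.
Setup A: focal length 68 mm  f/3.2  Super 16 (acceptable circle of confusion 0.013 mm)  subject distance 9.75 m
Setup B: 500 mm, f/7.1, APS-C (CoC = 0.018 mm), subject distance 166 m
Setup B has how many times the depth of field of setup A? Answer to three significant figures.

Setup A: H = 68²/(3.2×0.013) + 68 ≈ 111221.8 mm; DoF = Df − Dn = 10680.3 − 8968.8 ≈ 1711.5 mm.
Setup B: H = 500²/(7.1×0.018) + 500 ≈ 1956681.5 mm; DoF = Df − Dn = 181342 − 153051 ≈ 28291 mm.
Ratio = 28291 / 1711.5 ≈ 16.5.

16.5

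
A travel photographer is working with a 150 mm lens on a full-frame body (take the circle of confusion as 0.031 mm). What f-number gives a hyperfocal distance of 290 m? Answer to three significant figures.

Rearrange H = f²/(N·c) + f for N: N = f² / ((H − f)·c).
N = 150² / ((290000 − 150) × 0.031) = 22500 / 8985 ≈ 2.50.

f/2.50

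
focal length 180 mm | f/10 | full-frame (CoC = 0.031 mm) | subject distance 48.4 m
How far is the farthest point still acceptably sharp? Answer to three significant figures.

Hyperfocal distance H = f²/(N·c) + f = 180²/(10 × 0.031) + 180 = 32400/0.31 + 180 ≈ 104696.1 mm ≈ 104.7 m.
Far limit Df = s·(H − f)/(H − s) = 48400 × (104696.1 − 180) / (104696.1 − 48400) = 48400 × 104516.1 / 56296.1 ≈ 89857 mm ≈ 89.9 m.

89.9 m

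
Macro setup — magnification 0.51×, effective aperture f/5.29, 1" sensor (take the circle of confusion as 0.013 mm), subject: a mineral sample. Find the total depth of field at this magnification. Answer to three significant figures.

0.529 mm

At magnification m, DoF ≈ 2·N_eff·c/m² = 2 × 5.29 × 0.013 / 0.51² = 0.1375 / 0.2601 ≈ 0.529 mm.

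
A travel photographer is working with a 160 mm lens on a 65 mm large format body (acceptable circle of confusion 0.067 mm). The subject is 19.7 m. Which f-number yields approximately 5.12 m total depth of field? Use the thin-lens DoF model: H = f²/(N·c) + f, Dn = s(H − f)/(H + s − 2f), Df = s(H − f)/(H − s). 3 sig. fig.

Write h = H − f = f²/(N·c). The thin-lens limits are Dn = s·h/(h + (s−f)) and Df = s·h/(h − (s−f)), so DoF = Df − Dn = 2·s·(s−f)·h / (h² − (s−f)²).
That is a quadratic in h: DoF·h² − 2·s·(s−f)·h − DoF·(s−f)² = 0 ⇒ h = (s−f)·(s + √(s² + DoF²)) / DoF = 19540 × (19700 + √(19700² + 5120²)) / 5120 = 19540 × (19700 + 20354.5) / 5120 ≈ 152864 mm.
Then N = f²/(c·h) = 160² / (0.067 × 152864) = 25600 / 10242 ≈ 2.50.

f/2.50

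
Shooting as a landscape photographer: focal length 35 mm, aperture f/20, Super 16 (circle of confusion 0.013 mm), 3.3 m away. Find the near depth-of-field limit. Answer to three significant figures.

1.95 m

Hyperfocal distance H = f²/(N·c) + f = 35²/(20 × 0.013) + 35 = 1225/0.26 + 35 ≈ 4746.5 mm ≈ 4.747 m.
Near limit Dn = s·(H − f)/(H + s − 2f) = 3300 × (4746.5 − 35) / (4746.5 + 3300 − 2 × 35) = 3300 × 4711.5 / 7976.5 ≈ 1949.2 mm ≈ 1.95 m.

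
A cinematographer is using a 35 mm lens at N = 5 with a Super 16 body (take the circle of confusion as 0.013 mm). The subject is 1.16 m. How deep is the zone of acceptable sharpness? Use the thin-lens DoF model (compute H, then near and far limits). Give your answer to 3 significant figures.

Hyperfocal distance H = f²/(N·c) + f = 35²/(5 × 0.013) + 35 = 1225/0.065 + 35 ≈ 18881.2 mm ≈ 18.88 m.
Near limit Dn = s·(H − f)/(H + s − 2f) = 1160 × (18881.2 − 35) / (18881.2 + 1160 − 2 × 35) = 1160 × 18846.2 / 19971.2 ≈ 1094.66 mm.
Far limit Df = s·(H − f)/(H − s) = 1160 × (18881.2 − 35) / (18881.2 − 1160) = 1160 × 18846.2 / 17721.2 ≈ 1233.64 mm.
Depth of field = Df − Dn = 1233.64 − 1094.66 ≈ 138.98 mm.

139 mm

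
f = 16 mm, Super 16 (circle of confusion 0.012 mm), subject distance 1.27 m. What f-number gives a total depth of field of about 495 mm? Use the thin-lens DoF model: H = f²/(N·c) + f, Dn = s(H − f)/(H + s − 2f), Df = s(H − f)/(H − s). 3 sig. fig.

Write h = H − f = f²/(N·c). The thin-lens limits are Dn = s·h/(h + (s−f)) and Df = s·h/(h − (s−f)), so DoF = Df − Dn = 2·s·(s−f)·h / (h² − (s−f)²).
That is a quadratic in h: DoF·h² − 2·s·(s−f)·h − DoF·(s−f)² = 0 ⇒ h = (s−f)·(s + √(s² + DoF²)) / DoF = 1254 × (1270 + √(1270² + 495²)) / 495 = 1254 × (1270 + 1363.06) / 495 ≈ 6670.4 mm.
Then N = f²/(c·h) = 16² / (0.012 × 6670.4) = 256 / 80.045 ≈ 3.20.

f/3.20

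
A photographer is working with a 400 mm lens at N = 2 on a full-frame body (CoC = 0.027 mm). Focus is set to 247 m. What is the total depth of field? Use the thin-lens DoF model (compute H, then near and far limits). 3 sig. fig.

41.4 m

Hyperfocal distance H = f²/(N·c) + f = 400²/(2 × 0.027) + 400 = 160000/0.054 + 400 ≈ 2963363.0 mm ≈ 2963 m.
Near limit Dn = s·(H − f)/(H + s − 2f) = 247000 × (2963363.0 − 400) / (2963363.0 + 247000 − 2 × 400) = 247000 × 2962963.0 / 3209563.0 ≈ 228022 mm.
Far limit Df = s·(H − f)/(H − s) = 247000 × (2963363.0 − 400) / (2963363.0 − 247000) = 247000 × 2962963.0 / 2716363.0 ≈ 269423 mm.
Depth of field = Df − Dn = 269423 − 228022 ≈ 41401 mm ≈ 41.4 m.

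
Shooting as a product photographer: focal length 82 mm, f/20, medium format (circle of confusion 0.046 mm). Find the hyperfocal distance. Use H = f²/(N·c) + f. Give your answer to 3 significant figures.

7.39 m

Hyperfocal distance H = f²/(N·c) + f = 82²/(20 × 0.046) + 82 = 6724/0.92 + 82 ≈ 7390.7 mm ≈ 7.39 m.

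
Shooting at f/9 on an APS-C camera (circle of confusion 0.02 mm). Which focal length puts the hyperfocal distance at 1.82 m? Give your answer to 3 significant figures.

18.0 mm

From H = f²/(N·c) + f, with f ≪ H: f ≈ √(H·N·c) = √(1820 × 9 × 0.02) = √327.60 ≈ 18.10 mm.
Exact: f² + N·c·f − N·c·H = 0 ⇒ f = (−N·c + √((N·c)² + 4·N·c·H))/2 = (−0.18 + √1310.4)/2 ≈ 18.010 mm ≈ 18.0 mm.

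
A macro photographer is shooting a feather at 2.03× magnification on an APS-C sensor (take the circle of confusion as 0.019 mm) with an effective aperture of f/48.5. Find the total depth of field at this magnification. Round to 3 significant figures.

0.447 mm

At magnification m, DoF ≈ 2·N_eff·c/m² = 2 × 48.5 × 0.019 / 2.03² = 1.843 / 4.121 ≈ 0.447 mm.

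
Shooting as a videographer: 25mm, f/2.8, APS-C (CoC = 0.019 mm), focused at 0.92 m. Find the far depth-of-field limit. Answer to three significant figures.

Hyperfocal distance H = f²/(N·c) + f = 25²/(2.8 × 0.019) + 25 = 625/0.0532 + 25 ≈ 11773.1 mm ≈ 11.77 m.
Far limit Df = s·(H − f)/(H − s) = 920 × (11773.1 − 25) / (11773.1 − 920) = 920 × 11748.1 / 10853.1 ≈ 995.87 mm ≈ 0.996 m.

0.996 m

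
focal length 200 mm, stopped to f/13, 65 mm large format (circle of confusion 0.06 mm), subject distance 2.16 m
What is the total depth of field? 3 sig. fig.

Hyperfocal distance H = f²/(N·c) + f = 200²/(13 × 0.06) + 200 = 40000/0.78 + 200 ≈ 51482.1 mm ≈ 51.48 m.
Near limit Dn = s·(H − f)/(H + s − 2f) = 2160 × (51482.1 − 200) / (51482.1 + 2160 − 2 × 200) = 2160 × 51282.1 / 53242.1 ≈ 2080.48 mm.
Far limit Df = s·(H − f)/(H − s) = 2160 × (51482.1 − 200) / (51482.1 − 2160) = 2160 × 51282.1 / 49322.1 ≈ 2245.84 mm.
Depth of field = Df − Dn = 2245.84 − 2080.48 ≈ 165.36 mm.

165 mm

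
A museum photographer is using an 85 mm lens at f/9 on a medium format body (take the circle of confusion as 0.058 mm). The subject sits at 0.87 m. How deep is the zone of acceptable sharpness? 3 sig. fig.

99.0 mm

Hyperfocal distance H = f²/(N·c) + f = 85²/(9 × 0.058) + 85 = 7225/0.522 + 85 ≈ 13926.0 mm ≈ 13.93 m.
Near limit Dn = s·(H − f)/(H + s − 2f) = 870 × (13926.0 − 85) / (13926.0 + 870 − 2 × 85) = 870 × 13841.0 / 14626.0 ≈ 823.306 mm.
Far limit Df = s·(H − f)/(H − s) = 870 × (13926.0 − 85) / (13926.0 − 870) = 870 × 13841.0 / 13056.0 ≈ 922.309 mm.
Depth of field = Df − Dn = 922.309 − 823.306 ≈ 99.003 mm.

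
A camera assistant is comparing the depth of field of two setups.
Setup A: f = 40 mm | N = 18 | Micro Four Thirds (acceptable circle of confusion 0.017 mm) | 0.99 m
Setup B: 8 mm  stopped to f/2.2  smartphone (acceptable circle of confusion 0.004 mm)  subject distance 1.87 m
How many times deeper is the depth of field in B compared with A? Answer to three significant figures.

2.75

Setup A: H = 40²/(18×0.017) + 40 ≈ 5268.8 mm; DoF = Df − Dn = 1209.81 − 837.78 ≈ 372.03 mm.
Setup B: H = 8²/(2.2×0.004) + 8 ≈ 7280.7 mm; DoF = Df − Dn = 2513.5 − 1488.8 ≈ 1024.7 mm.
Ratio = 1024.7 / 372.03 ≈ 2.75.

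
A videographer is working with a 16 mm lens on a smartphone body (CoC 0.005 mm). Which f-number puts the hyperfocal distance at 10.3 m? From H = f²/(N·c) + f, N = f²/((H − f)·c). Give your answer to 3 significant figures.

f/4.98

Rearrange H = f²/(N·c) + f for N: N = f² / ((H − f)·c).
N = 16² / ((10300 − 16) × 0.005) = 256 / 51.42 ≈ 4.98.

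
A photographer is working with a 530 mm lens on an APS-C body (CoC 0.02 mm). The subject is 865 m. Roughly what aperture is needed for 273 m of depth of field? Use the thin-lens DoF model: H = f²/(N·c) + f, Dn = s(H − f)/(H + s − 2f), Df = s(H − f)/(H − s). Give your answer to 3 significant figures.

Write h = H − f = f²/(N·c). The thin-lens limits are Dn = s·h/(h + (s−f)) and Df = s·h/(h − (s−f)), so DoF = Df − Dn = 2·s·(s−f)·h / (h² − (s−f)²).
That is a quadratic in h: DoF·h² − 2·s·(s−f)·h − DoF·(s−f)² = 0 ⇒ h = (s−f)·(s + √(s² + DoF²)) / DoF = 864470 × (865000 + √(865000² + 273000²)) / 273000 = 864470 × (865000 + 907058) / 273000 ≈ 5611322 mm.
Then N = f²/(c·h) = 530² / (0.02 × 5611322) = 280900 / 112226 ≈ 2.50.

f/2.50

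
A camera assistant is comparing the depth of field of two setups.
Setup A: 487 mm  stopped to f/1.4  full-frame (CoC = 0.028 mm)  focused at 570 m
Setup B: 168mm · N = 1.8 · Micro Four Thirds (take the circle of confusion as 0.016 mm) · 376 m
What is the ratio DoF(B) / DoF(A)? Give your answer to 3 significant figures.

3.12

Setup A: H = 487²/(1.4×0.028) + 487 ≈ 6050716.6 mm; DoF = Df − Dn = 629230 − 520961 ≈ 108269 mm.
Setup B: H = 168²/(1.8×0.016) + 168 ≈ 980168.0 mm; DoF = Df − Dn = 609897 − 271774 ≈ 338123 mm.
Ratio = 338123 / 108269 ≈ 3.12.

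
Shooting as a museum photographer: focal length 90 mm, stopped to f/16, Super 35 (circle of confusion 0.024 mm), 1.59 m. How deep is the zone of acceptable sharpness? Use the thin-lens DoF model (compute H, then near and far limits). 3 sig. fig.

Hyperfocal distance H = f²/(N·c) + f = 90²/(16 × 0.024) + 90 = 8100/0.384 + 90 ≈ 21183.8 mm ≈ 21.18 m.
Near limit Dn = s·(H − f)/(H + s − 2f) = 1590 × (21183.8 − 90) / (21183.8 + 1590 − 2 × 90) = 1590 × 21093.8 / 22593.8 ≈ 1484.44 mm.
Far limit Df = s·(H − f)/(H − s) = 1590 × (21183.8 − 90) / (21183.8 − 1590) = 1590 × 21093.8 / 19593.8 ≈ 1711.72 mm.
Depth of field = Df − Dn = 1711.72 − 1484.44 ≈ 227.28 mm.

227 mm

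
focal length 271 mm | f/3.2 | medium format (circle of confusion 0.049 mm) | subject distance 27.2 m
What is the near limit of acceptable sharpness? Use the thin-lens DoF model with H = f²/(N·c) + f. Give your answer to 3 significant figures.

25.7 m

Hyperfocal distance H = f²/(N·c) + f = 271²/(3.2 × 0.049) + 271 = 73441/0.1568 + 271 ≈ 468644.7 mm ≈ 468.6 m.
Near limit Dn = s·(H − f)/(H + s − 2f) = 27200 × (468644.7 − 271) / (468644.7 + 27200 − 2 × 271) = 27200 × 468373.7 / 495302.7 ≈ 25721 mm ≈ 25.7 m.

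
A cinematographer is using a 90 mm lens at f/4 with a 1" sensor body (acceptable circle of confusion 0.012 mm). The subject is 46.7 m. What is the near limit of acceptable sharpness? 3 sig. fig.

Hyperfocal distance H = f²/(N·c) + f = 90²/(4 × 0.012) + 90 = 8100/0.048 + 90 ≈ 168840.0 mm ≈ 168.8 m.
Near limit Dn = s·(H − f)/(H + s − 2f) = 46700 × (168840.0 − 90) / (168840.0 + 46700 − 2 × 90) = 46700 × 168750.0 / 215360.0 ≈ 36593 mm ≈ 36.6 m.

36.6 m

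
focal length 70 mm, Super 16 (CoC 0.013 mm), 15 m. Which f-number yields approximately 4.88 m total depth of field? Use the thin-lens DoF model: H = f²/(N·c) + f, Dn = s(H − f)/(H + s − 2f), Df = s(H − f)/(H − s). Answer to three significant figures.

f/4

Write h = H − f = f²/(N·c). The thin-lens limits are Dn = s·h/(h + (s−f)) and Df = s·h/(h − (s−f)), so DoF = Df − Dn = 2·s·(s−f)·h / (h² − (s−f)²).
That is a quadratic in h: DoF·h² − 2·s·(s−f)·h − DoF·(s−f)² = 0 ⇒ h = (s−f)·(s + √(s² + DoF²)) / DoF = 14930 × (15000 + √(15000² + 4880²)) / 4880 = 14930 × (15000 + 15773.9) / 4880 ≈ 94150 mm.
Then N = f²/(c·h) = 70² / (0.013 × 94150) = 4900 / 1224.0 ≈ 4.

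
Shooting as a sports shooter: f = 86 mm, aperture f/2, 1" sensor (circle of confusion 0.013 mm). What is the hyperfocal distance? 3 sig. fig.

Hyperfocal distance H = f²/(N·c) + f = 86²/(2 × 0.013) + 86 = 7396/0.026 + 86 ≈ 284547.5 mm ≈ 285 m.

285 m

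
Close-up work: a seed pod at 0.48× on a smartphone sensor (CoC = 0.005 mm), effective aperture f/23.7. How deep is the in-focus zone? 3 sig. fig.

1.03 mm

At magnification m, DoF ≈ 2·N_eff·c/m² = 2 × 23.7 × 0.005 / 0.48² = 0.237 / 0.2304 ≈ 1.03 mm.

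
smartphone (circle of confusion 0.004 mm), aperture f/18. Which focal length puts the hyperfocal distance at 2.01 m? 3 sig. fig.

12.0 mm

From H = f²/(N·c) + f, with f ≪ H: f ≈ √(H·N·c) = √(2010 × 18 × 0.004) = √144.72 ≈ 12.03 mm.
The +f correction barely moves this — solving exactly, f² + N·c·f − N·c·H = 0 ⇒ f = (−N·c + √((N·c)² + 4·N·c·H))/2 = (−0.072 + √578.89)/2 ≈ 11.994 mm, so f ≈ 12.0 mm.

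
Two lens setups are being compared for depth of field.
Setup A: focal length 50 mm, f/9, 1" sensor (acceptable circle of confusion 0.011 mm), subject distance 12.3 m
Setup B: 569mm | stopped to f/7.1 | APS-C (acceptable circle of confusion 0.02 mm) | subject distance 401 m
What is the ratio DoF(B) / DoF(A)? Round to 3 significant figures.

Setup A: H = 50²/(9×0.011) + 50 ≈ 25302.5 mm; DoF = Df − Dn = 23888 − 8282 ≈ 15606 mm.
Setup B: H = 569²/(7.1×0.02) + 569 ≈ 2280576.0 mm; DoF = Df − Dn = 486430 − 341095 ≈ 145335 mm.
Ratio = 145335 / 15606 ≈ 9.31.

9.31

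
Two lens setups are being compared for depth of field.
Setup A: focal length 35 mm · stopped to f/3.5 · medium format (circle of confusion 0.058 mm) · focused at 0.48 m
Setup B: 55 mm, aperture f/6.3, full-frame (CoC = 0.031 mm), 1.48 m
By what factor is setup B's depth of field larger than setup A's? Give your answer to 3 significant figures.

3.86

Setup A: H = 35²/(3.5×0.058) + 35 ≈ 6069.5 mm; DoF = Df − Dn = 518.215 − 447.034 ≈ 71.181 mm.
Setup B: H = 55²/(6.3×0.031) + 55 ≈ 15544.0 mm; DoF = Df − Dn = 1629.96 − 1355.31 ≈ 274.65 mm.
Ratio = 274.65 / 71.181 ≈ 3.86.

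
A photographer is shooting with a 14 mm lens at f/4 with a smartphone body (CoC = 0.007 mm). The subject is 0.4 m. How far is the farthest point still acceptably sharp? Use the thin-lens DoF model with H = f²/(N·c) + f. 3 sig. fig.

Hyperfocal distance H = f²/(N·c) + f = 14²/(4 × 0.007) + 14 = 196/0.028 + 14 ≈ 7014.0 mm ≈ 7.014 m.
Far limit Df = s·(H − f)/(H − s) = 400 × (7014.0 − 14) / (7014.0 − 400) = 400 × 7000.0 / 6614.0 ≈ 423.34 mm.

423 mm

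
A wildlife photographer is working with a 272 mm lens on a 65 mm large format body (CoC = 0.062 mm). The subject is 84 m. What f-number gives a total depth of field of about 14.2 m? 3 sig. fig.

f/1.20

Write h = H − f = f²/(N·c). The thin-lens limits are Dn = s·h/(h + (s−f)) and Df = s·h/(h − (s−f)), so DoF = Df − Dn = 2·s·(s−f)·h / (h² − (s−f)²).
That is a quadratic in h: DoF·h² − 2·s·(s−f)·h − DoF·(s−f)² = 0 ⇒ h = (s−f)·(s + √(s² + DoF²)) / DoF = 83728 × (84000 + √(84000² + 14200²)) / 14200 = 83728 × (84000 + 85191.8) / 14200 ≈ 997612 mm.
Then N = f²/(c·h) = 272² / (0.062 × 997612) = 73984 / 61852 ≈ 1.20.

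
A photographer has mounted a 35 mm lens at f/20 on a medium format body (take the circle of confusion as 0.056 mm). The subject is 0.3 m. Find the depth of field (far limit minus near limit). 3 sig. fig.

154 mm

Hyperfocal distance H = f²/(N·c) + f = 35²/(20 × 0.056) + 35 = 1225/1.12 + 35 ≈ 1128.8 mm ≈ 1.129 m.
Near limit Dn = s·(H − f)/(H + s − 2f) = 300 × (1128.8 − 35) / (1128.8 + 300 − 2 × 35) = 300 × 1093.8 / 1358.8 ≈ 241.49 mm.
Far limit Df = s·(H − f)/(H − s) = 300 × (1128.8 − 35) / (1128.8 − 300) = 300 × 1093.8 / 828.8 ≈ 395.93 mm.
Depth of field = Df − Dn = 395.93 − 241.49 ≈ 154.44 mm.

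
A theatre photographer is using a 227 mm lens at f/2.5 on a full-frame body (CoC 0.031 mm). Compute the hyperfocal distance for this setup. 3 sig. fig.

Hyperfocal distance H = f²/(N·c) + f = 227²/(2.5 × 0.031) + 227 = 51529/0.0775 + 227 ≈ 665117.3 mm ≈ 665 m.

665 m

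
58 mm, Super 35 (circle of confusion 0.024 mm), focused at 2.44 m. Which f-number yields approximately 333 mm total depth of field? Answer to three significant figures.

Write h = H − f = f²/(N·c). The thin-lens limits are Dn = s·h/(h + (s−f)) and Df = s·h/(h − (s−f)), so DoF = Df − Dn = 2·s·(s−f)·h / (h² − (s−f)²).
That is a quadratic in h: DoF·h² − 2·s·(s−f)·h − DoF·(s−f)² = 0 ⇒ h = (s−f)·(s + √(s² + DoF²)) / DoF = 2382 × (2440 + √(2440² + 333²)) / 333 = 2382 × (2440 + 2462.62) / 333 ≈ 35069 mm.
Then N = f²/(c·h) = 58² / (0.024 × 35069) = 3364 / 841.66 ≈ 4.

f/4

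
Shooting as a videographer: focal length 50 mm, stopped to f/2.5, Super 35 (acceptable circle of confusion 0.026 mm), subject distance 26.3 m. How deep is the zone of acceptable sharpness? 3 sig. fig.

Hyperfocal distance H = f²/(N·c) + f = 50²/(2.5 × 0.026) + 50 = 2500/0.065 + 50 ≈ 38511.5 mm ≈ 38.51 m.
Near limit Dn = s·(H − f)/(H + s − 2f) = 26300 × (38511.5 − 50) / (38511.5 + 26300 − 2 × 50) = 26300 × 38461.5 / 64711.5 ≈ 15632 mm.
Far limit Df = s·(H − f)/(H − s) = 26300 × (38511.5 − 50) / (38511.5 − 26300) = 26300 × 38461.5 / 12211.5 ≈ 82835 mm.
Depth of field = Df − Dn = 82835 − 15632 ≈ 67203 mm ≈ 67.2 m.

67.2 m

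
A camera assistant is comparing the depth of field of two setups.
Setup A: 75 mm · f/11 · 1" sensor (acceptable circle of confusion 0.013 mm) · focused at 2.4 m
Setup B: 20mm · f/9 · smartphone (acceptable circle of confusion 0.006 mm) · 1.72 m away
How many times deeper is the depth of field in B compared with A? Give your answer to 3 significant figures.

Setup A: H = 75²/(11×0.013) + 75 ≈ 39410.7 mm; DoF = Df − Dn = 2550.77 − 2266.06 ≈ 284.71 mm.
Setup B: H = 20²/(9×0.006) + 20 ≈ 7427.4 mm; DoF = Df − Dn = 2232.32 − 1398.94 ≈ 833.38 mm.
Ratio = 833.38 / 284.71 ≈ 2.93.

2.93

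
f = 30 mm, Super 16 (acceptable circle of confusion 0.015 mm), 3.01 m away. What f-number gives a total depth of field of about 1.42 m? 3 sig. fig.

f/4.51

Write h = H − f = f²/(N·c). The thin-lens limits are Dn = s·h/(h + (s−f)) and Df = s·h/(h − (s−f)), so DoF = Df − Dn = 2·s·(s−f)·h / (h² − (s−f)²).
That is a quadratic in h: DoF·h² − 2·s·(s−f)·h − DoF·(s−f)² = 0 ⇒ h = (s−f)·(s + √(s² + DoF²)) / DoF = 2980 × (3010 + √(3010² + 1420²)) / 1420 = 2980 × (3010 + 3328.14) / 1420 ≈ 13301 mm.
Then N = f²/(c·h) = 30² / (0.015 × 13301) = 900 / 199.52 ≈ 4.51.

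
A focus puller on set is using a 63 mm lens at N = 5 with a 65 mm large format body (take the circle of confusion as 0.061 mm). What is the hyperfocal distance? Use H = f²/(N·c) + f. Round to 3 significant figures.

13.1 m

Hyperfocal distance H = f²/(N·c) + f = 63²/(5 × 0.061) + 63 = 3969/0.305 + 63 ≈ 13076.1 mm ≈ 13.1 m.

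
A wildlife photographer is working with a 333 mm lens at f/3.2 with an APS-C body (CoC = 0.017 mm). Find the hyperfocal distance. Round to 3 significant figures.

2040 m

Hyperfocal distance H = f²/(N·c) + f = 333²/(3.2 × 0.017) + 333 = 110889/0.0544 + 333 ≈ 2038733.7 mm ≈ 2040 m.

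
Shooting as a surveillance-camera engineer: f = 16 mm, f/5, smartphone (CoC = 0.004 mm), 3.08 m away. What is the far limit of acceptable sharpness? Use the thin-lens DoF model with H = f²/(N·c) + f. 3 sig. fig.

4.05 m

Hyperfocal distance H = f²/(N·c) + f = 16²/(5 × 0.004) + 16 = 256/0.02 + 16 ≈ 12816.0 mm ≈ 12.82 m.
Far limit Df = s·(H − f)/(H − s) = 3080 × (12816.0 − 16) / (12816.0 − 3080) = 3080 × 12800.0 / 9736.0 ≈ 4049.3 mm ≈ 4.05 m.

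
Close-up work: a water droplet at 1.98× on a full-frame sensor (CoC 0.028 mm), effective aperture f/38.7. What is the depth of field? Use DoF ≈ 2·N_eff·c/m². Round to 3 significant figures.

0.553 mm

At magnification m, DoF ≈ 2·N_eff·c/m² = 2 × 38.7 × 0.028 / 1.98² = 2.167 / 3.92 ≈ 0.553 mm.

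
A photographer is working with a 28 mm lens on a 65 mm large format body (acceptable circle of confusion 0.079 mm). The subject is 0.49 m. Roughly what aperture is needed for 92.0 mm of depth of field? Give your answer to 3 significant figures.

Write h = H − f = f²/(N·c). The thin-lens limits are Dn = s·h/(h + (s−f)) and Df = s·h/(h − (s−f)), so DoF = Df − Dn = 2·s·(s−f)·h / (h² − (s−f)²).
That is a quadratic in h: DoF·h² − 2·s·(s−f)·h − DoF·(s−f)² = 0 ⇒ h = (s−f)·(s + √(s² + DoF²)) / DoF = 462 × (490 + √(490² + 92²)) / 92 = 462 × (490 + 498.562) / 92 ≈ 4964.3 mm.
Then N = f²/(c·h) = 28² / (0.079 × 4964.3) = 784 / 392.18 ≈ 2.00.

f/2.00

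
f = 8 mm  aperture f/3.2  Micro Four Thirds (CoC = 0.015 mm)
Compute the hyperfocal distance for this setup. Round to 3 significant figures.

Hyperfocal distance H = f²/(N·c) + f = 8²/(3.2 × 0.015) + 8 = 64/0.048 + 8 ≈ 1341.3 mm ≈ 1.34 m.

1.34 m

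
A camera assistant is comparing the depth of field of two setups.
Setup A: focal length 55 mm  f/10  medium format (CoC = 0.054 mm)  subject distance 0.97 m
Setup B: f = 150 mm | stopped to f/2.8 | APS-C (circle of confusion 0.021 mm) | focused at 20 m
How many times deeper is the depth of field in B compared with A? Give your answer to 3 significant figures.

6.39

Setup A: H = 55²/(10×0.054) + 55 ≈ 5656.9 mm; DoF = Df − Dn = 1159.37 − 833.81 ≈ 325.56 mm.
Setup B: H = 150²/(2.8×0.021) + 150 ≈ 382803.1 mm; DoF = Df − Dn = 21094.3 − 19013.7 ≈ 2080.6 mm.
Ratio = 2080.6 / 325.56 ≈ 6.39.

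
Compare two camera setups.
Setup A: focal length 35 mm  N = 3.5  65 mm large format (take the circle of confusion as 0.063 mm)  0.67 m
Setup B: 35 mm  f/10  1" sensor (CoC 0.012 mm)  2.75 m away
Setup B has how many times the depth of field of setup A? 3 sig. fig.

10.1

Setup A: H = 35²/(3.5×0.063) + 35 ≈ 5590.6 mm; DoF = Df − Dn = 756.46 − 601.27 ≈ 155.19 mm.
Setup B: H = 35²/(10×0.012) + 35 ≈ 10243.3 mm; DoF = Df − Dn = 3746.4 − 2172.3 ≈ 1574.1 mm.
Ratio = 1574.1 / 155.19 ≈ 10.1.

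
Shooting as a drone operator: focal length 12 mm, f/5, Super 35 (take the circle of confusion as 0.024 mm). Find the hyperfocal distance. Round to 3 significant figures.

Hyperfocal distance H = f²/(N·c) + f = 12²/(5 × 0.024) + 12 = 144/0.12 + 12 ≈ 1212.0 mm ≈ 1.21 m.

1.21 m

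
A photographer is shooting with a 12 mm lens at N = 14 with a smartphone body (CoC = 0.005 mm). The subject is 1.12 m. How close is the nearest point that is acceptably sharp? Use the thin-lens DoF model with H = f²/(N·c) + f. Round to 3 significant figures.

0.728 m

Hyperfocal distance H = f²/(N·c) + f = 12²/(14 × 0.005) + 12 = 144/0.07 + 12 ≈ 2069.1 mm ≈ 2.069 m.
Near limit Dn = s·(H − f)/(H + s − 2f) = 1120 × (2069.1 − 12) / (2069.1 + 1120 − 2 × 12) = 1120 × 2057.1 / 3165.1 ≈ 727.93 mm ≈ 0.728 m.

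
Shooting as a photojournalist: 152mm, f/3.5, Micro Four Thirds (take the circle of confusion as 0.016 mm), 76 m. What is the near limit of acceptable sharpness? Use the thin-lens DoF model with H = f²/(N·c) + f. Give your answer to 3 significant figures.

64.2 m

Hyperfocal distance H = f²/(N·c) + f = 152²/(3.5 × 0.016) + 152 = 23104/0.056 + 152 ≈ 412723.4 mm ≈ 412.7 m.
Near limit Dn = s·(H − f)/(H + s − 2f) = 76000 × (412723.4 − 152) / (412723.4 + 76000 − 2 × 152) = 76000 × 412571.4 / 488419.4 ≈ 64198 mm ≈ 64.2 m.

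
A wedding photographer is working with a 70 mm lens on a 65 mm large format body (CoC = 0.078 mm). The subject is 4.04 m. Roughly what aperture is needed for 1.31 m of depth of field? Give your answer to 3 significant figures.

Write h = H − f = f²/(N·c). The thin-lens limits are Dn = s·h/(h + (s−f)) and Df = s·h/(h − (s−f)), so DoF = Df − Dn = 2·s·(s−f)·h / (h² − (s−f)²).
That is a quadratic in h: DoF·h² − 2·s·(s−f)·h − DoF·(s−f)² = 0 ⇒ h = (s−f)·(s + √(s² + DoF²)) / DoF = 3970 × (4040 + √(4040² + 1310²)) / 1310 = 3970 × (4040 + 4247.08) / 1310 ≈ 25114 mm.
Then N = f²/(c·h) = 70² / (0.078 × 25114) = 4900 / 1958.9 ≈ 2.50.

f/2.50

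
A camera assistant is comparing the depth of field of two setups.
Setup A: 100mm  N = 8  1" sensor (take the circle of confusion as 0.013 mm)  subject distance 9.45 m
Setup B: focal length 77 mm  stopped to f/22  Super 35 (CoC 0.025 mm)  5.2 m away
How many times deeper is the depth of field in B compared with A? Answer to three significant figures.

Setup A: H = 100²/(8×0.013) + 100 ≈ 96253.8 mm; DoF = Df − Dn = 10467.9 − 8612.5 ≈ 1855.4 mm.
Setup B: H = 77²/(22×0.025) + 77 ≈ 10857.0 mm; DoF = Df − Dn = 9909.1 − 3524.9 ≈ 6384.2 mm.
Ratio = 6384.2 / 1855.4 ≈ 3.44.

3.44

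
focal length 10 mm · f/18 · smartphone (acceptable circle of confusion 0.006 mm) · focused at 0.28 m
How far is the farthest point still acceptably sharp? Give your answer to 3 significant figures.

395 mm

Hyperfocal distance H = f²/(N·c) + f = 10²/(18 × 0.006) + 10 = 100/0.108 + 10 ≈ 935.9 mm ≈ 0.936 m.
Far limit Df = s·(H − f)/(H − s) = 280 × (935.9 − 10) / (935.9 − 280) = 280 × 925.9 / 655.9 ≈ 395.26 mm.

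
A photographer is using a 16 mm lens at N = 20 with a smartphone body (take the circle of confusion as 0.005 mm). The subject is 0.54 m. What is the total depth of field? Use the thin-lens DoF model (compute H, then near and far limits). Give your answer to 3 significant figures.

231 mm

Hyperfocal distance H = f²/(N·c) + f = 16²/(20 × 0.005) + 16 = 256/0.1 + 16 ≈ 2576.0 mm ≈ 2.576 m.
Near limit Dn = s·(H − f)/(H + s − 2f) = 540 × (2576.0 − 16) / (2576.0 + 540 − 2 × 16) = 540 × 2560.0 / 3084.0 ≈ 448.25 mm.
Far limit Df = s·(H − f)/(H − s) = 540 × (2576.0 − 16) / (2576.0 − 540) = 540 × 2560.0 / 2036.0 ≈ 678.98 mm.
Depth of field = Df − Dn = 678.98 − 448.25 ≈ 230.73 mm.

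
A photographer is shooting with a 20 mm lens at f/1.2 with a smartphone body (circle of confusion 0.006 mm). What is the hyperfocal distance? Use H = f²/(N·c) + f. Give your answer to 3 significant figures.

55.6 m

Hyperfocal distance H = f²/(N·c) + f = 20²/(1.2 × 0.006) + 20 = 400/0.0072 + 20 ≈ 55575.6 mm ≈ 55.6 m.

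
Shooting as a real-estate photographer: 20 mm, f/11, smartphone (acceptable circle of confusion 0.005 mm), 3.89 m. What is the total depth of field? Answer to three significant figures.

5.78 m

Hyperfocal distance H = f²/(N·c) + f = 20²/(11 × 0.005) + 20 = 400/0.055 + 20 ≈ 7292.7 mm ≈ 7.293 m.
Near limit Dn = s·(H − f)/(H + s − 2f) = 3890 × (7292.7 − 20) / (7292.7 + 3890 − 2 × 20) = 3890 × 7272.7 / 11142.7 ≈ 2539.0 mm.
Far limit Df = s·(H − f)/(H − s) = 3890 × (7292.7 − 20) / (7292.7 − 3890) = 3890 × 7272.7 / 3402.7 ≈ 8314.2 mm.
Depth of field = Df − Dn = 8314.2 − 2539.0 ≈ 5775.2 mm ≈ 5.78 m.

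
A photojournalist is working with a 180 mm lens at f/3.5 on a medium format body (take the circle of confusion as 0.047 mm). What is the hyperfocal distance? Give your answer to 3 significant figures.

197 m

Hyperfocal distance H = f²/(N·c) + f = 180²/(3.5 × 0.047) + 180 = 32400/0.1645 + 180 ≈ 197140.5 mm ≈ 197 m.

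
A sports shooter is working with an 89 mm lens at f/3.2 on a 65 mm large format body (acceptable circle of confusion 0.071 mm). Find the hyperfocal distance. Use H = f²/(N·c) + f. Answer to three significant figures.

Hyperfocal distance H = f²/(N·c) + f = 89²/(3.2 × 0.071) + 89 = 7921/0.2272 + 89 ≈ 34952.6 mm ≈ 35.0 m.

35.0 m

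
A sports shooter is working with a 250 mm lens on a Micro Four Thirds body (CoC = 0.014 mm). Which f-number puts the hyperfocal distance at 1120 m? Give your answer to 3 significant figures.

f/3.99

Rearrange H = f²/(N·c) + f for N: N = f² / ((H − f)·c).
N = 250² / ((1120000 − 250) × 0.014) = 62500 / 15676 ≈ 3.99.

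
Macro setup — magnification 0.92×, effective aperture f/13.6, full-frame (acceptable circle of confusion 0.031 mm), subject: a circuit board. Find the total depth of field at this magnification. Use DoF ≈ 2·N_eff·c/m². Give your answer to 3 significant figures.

0.996 mm

At magnification m, DoF ≈ 2·N_eff·c/m² = 2 × 13.6 × 0.031 / 0.92² = 0.8432 / 0.8464 ≈ 0.996 mm.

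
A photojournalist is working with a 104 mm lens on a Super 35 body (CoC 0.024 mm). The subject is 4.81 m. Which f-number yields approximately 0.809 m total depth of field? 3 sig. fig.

Write h = H − f = f²/(N·c). The thin-lens limits are Dn = s·h/(h + (s−f)) and Df = s·h/(h − (s−f)), so DoF = Df − Dn = 2·s·(s−f)·h / (h² − (s−f)²).
That is a quadratic in h: DoF·h² − 2·s·(s−f)·h − DoF·(s−f)² = 0 ⇒ h = (s−f)·(s + √(s² + DoF²)) / DoF = 4706 × (4810 + √(4810² + 809²)) / 809 = 4706 × (4810 + 4877.56) / 809 ≈ 56353 mm.
Then N = f²/(c·h) = 104² / (0.024 × 56353) = 10816 / 1352.5 ≈ 8.

f/8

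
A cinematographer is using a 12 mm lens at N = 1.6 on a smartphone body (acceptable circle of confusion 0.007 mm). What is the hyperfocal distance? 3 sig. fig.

12.9 m

Hyperfocal distance H = f²/(N·c) + f = 12²/(1.6 × 0.007) + 12 = 144/0.0112 + 12 ≈ 12869.1 mm ≈ 12.9 m.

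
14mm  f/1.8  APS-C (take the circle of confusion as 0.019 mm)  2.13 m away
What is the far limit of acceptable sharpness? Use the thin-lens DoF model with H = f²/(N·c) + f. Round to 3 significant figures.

Hyperfocal distance H = f²/(N·c) + f = 14²/(1.8 × 0.019) + 14 = 196/0.0342 + 14 ≈ 5745.0 mm ≈ 5.745 m.
Far limit Df = s·(H − f)/(H − s) = 2130 × (5745.0 − 14) / (5745.0 − 2130) = 2130 × 5731.0 / 3615.0 ≈ 3376.8 mm ≈ 3.38 m.

3.38 m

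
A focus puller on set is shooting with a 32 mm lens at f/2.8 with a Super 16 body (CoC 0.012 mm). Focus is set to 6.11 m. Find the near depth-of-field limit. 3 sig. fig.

5.09 m

Hyperfocal distance H = f²/(N·c) + f = 32²/(2.8 × 0.012) + 32 = 1024/0.0336 + 32 ≈ 30508.2 mm ≈ 30.51 m.
Near limit Dn = s·(H − f)/(H + s − 2f) = 6110 × (30508.2 − 32) / (30508.2 + 6110 − 2 × 32) = 6110 × 30476.2 / 36554.2 ≈ 5094.1 mm ≈ 5.09 m.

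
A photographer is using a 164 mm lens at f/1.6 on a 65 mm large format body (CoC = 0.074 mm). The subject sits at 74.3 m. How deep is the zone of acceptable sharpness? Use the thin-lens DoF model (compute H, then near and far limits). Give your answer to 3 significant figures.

Hyperfocal distance H = f²/(N·c) + f = 164²/(1.6 × 0.074) + 164 = 26896/0.1184 + 164 ≈ 227326.2 mm ≈ 227.3 m.
Near limit Dn = s·(H − f)/(H + s − 2f) = 74300 × (227326.2 − 164) / (227326.2 + 74300 − 2 × 164) = 74300 × 227162.2 / 301298.2 ≈ 56018 mm.
Far limit Df = s·(H − f)/(H − s) = 74300 × (227326.2 − 164) / (227326.2 − 74300) = 74300 × 227162.2 / 153026.2 ≈ 110296 mm.
Depth of field = Df − Dn = 110296 − 56018 ≈ 54278 mm ≈ 54.3 m.

54.3 m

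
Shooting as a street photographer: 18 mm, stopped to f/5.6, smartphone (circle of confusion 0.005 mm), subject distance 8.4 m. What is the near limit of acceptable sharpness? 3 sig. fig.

Hyperfocal distance H = f²/(N·c) + f = 18²/(5.6 × 0.005) + 18 = 324/0.028 + 18 ≈ 11589.4 mm ≈ 11.59 m.
Near limit Dn = s·(H − f)/(H + s − 2f) = 8400 × (11589.4 − 18) / (11589.4 + 8400 − 2 × 18) = 8400 × 11571.4 / 19953.4 ≈ 4871.3 mm ≈ 4.87 m.

4.87 m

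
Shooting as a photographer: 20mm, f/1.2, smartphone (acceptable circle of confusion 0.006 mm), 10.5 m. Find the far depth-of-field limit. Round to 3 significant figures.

Hyperfocal distance H = f²/(N·c) + f = 20²/(1.2 × 0.006) + 20 = 400/0.0072 + 20 ≈ 55575.6 mm ≈ 55.58 m.
Far limit Df = s·(H − f)/(H − s) = 10500 × (55575.6 − 20) / (55575.6 − 10500) = 10500 × 55555.6 / 45075.6 ≈ 12941 mm ≈ 12.9 m.

12.9 m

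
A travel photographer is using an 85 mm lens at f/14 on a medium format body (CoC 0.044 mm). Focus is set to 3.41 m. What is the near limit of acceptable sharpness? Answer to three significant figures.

Hyperfocal distance H = f²/(N·c) + f = 85²/(14 × 0.044) + 85 = 7225/0.616 + 85 ≈ 11813.9 mm ≈ 11.81 m.
Near limit Dn = s·(H − f)/(H + s − 2f) = 3410 × (11813.9 − 85) / (11813.9 + 3410 − 2 × 85) = 3410 × 11728.9 / 15053.9 ≈ 2656.8 mm ≈ 2.66 m.

2.66 m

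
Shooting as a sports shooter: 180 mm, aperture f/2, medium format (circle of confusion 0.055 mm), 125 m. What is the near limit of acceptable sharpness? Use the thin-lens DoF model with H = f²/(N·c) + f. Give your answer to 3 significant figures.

87.8 m

Hyperfocal distance H = f²/(N·c) + f = 180²/(2 × 0.055) + 180 = 32400/0.11 + 180 ≈ 294725.5 mm ≈ 294.7 m.
Near limit Dn = s·(H − f)/(H + s − 2f) = 125000 × (294725.5 − 180) / (294725.5 + 125000 − 2 × 180) = 125000 × 294545.5 / 419365.5 ≈ 87795 mm ≈ 87.8 m.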